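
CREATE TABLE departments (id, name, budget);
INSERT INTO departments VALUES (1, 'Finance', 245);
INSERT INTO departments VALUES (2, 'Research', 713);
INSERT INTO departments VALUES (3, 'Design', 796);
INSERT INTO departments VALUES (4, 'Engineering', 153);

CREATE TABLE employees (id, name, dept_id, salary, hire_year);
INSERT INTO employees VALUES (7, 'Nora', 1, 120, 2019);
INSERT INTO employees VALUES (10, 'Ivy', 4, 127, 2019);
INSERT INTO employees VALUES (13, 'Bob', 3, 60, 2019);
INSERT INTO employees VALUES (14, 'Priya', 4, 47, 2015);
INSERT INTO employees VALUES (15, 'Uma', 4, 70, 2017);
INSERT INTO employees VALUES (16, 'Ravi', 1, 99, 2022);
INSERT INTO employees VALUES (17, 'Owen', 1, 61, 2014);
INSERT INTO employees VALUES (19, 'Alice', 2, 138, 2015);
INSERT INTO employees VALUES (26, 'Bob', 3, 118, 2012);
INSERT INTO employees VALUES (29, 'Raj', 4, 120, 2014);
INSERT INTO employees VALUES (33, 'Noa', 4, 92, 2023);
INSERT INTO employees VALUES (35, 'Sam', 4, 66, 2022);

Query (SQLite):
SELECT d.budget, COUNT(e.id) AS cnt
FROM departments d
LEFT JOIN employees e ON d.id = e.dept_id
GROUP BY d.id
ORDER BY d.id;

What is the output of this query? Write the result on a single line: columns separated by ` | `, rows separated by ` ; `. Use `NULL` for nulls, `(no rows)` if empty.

245 | 3 ; 713 | 1 ; 796 | 2 ; 153 | 6

LEFT JOIN keeps every departments row; unmatched ones get NULL for employees columns.
Group by departments.id and compute COUNT(e.id). COUNT(col) of an all-NULL group is 0.
  1: ids {7, 16, 17} → COUNT(e.id)=3
  2: ids {19} → COUNT(e.id)=1
  3: ids {13, 26} → COUNT(e.id)=2
  4: ids {10, 14, 15, 29, 33, 35} → COUNT(e.id)=6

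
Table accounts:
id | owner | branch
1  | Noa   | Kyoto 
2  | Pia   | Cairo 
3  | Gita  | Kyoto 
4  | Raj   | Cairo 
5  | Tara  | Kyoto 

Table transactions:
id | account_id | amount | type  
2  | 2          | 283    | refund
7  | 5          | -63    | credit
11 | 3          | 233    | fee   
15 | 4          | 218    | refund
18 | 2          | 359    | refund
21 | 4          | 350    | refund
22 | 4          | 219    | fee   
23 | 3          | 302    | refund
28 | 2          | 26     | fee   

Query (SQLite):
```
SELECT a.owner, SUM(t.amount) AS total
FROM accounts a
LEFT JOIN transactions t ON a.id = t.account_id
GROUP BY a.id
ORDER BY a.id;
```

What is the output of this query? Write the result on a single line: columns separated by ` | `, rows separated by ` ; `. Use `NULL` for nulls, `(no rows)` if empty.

Noa | NULL ; Pia | 668 ; Gita | 535 ; Raj | 787 ; Tara | -63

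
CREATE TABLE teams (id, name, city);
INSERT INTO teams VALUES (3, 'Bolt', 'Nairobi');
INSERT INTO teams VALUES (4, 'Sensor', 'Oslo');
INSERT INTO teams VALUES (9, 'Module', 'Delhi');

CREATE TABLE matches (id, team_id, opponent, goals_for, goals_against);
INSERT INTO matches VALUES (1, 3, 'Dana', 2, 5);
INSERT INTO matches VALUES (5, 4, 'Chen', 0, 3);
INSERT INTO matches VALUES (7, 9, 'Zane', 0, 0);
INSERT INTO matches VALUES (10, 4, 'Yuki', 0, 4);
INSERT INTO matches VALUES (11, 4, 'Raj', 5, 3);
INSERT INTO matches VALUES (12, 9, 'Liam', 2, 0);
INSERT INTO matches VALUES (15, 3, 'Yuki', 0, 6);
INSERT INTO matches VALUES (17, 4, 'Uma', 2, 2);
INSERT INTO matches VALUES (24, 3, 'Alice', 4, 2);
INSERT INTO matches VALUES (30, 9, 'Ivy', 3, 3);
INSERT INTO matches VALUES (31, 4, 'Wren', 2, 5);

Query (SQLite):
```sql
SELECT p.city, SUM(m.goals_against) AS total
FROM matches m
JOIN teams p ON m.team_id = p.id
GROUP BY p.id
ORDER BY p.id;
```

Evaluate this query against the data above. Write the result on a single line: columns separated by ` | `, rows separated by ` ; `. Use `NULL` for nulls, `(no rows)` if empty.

Join each matches row to its teams via team_id.
Group joined rows by teams.id; compute SUM(m.goals_against) per group.
  3: ids {1, 15, 24} → SUM(m.goals_against)=13
  4: ids {5, 10, 11, 17, 31} → SUM(m.goals_against)=17
  9: ids {7, 12, 30} → SUM(m.goals_against)=3

Nairobi | 13 ; Oslo | 17 ; Delhi | 3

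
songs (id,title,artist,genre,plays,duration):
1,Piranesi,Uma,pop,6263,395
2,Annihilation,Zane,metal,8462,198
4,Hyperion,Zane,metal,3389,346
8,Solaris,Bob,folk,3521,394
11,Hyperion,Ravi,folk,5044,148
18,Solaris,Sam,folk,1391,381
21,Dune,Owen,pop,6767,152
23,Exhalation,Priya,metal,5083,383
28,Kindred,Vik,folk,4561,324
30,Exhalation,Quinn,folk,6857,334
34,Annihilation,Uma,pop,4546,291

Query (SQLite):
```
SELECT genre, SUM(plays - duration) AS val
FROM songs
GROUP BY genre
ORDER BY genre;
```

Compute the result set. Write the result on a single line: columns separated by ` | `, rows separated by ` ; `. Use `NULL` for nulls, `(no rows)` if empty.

folk | 19793 ; metal | 16007 ; pop | 16738

For each row compute plays - duration.
Group by genre; take SUM of the expression per group.
  folk: ids {8, 11, 18, 28, 30} → SUM(plays - duration)=19793
  metal: ids {2, 4, 23} → SUM(plays - duration)=16007
  pop: ids {1, 21, 34} → SUM(plays - duration)=16738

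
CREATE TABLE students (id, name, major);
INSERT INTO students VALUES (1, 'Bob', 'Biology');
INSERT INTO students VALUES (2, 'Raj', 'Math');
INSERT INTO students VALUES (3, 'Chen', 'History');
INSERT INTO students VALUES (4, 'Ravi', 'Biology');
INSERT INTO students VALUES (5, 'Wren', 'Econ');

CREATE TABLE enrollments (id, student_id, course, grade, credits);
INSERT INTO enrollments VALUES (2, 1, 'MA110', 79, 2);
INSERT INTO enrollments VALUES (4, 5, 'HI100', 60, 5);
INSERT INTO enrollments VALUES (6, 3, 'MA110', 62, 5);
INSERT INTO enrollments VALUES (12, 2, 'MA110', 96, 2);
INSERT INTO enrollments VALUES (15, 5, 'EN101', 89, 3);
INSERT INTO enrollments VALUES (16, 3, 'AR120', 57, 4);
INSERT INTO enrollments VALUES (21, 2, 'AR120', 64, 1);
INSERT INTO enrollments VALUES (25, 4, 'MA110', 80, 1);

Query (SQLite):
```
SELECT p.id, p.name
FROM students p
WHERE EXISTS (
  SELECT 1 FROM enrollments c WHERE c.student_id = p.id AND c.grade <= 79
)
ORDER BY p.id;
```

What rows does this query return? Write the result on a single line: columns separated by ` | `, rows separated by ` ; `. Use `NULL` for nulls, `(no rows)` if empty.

1 | Bob ; 2 | Raj ; 3 | Chen ; 5 | Wren

For each students row, check whether any enrollments with matching student_id has grade <= 79.
Keep rows where that is true.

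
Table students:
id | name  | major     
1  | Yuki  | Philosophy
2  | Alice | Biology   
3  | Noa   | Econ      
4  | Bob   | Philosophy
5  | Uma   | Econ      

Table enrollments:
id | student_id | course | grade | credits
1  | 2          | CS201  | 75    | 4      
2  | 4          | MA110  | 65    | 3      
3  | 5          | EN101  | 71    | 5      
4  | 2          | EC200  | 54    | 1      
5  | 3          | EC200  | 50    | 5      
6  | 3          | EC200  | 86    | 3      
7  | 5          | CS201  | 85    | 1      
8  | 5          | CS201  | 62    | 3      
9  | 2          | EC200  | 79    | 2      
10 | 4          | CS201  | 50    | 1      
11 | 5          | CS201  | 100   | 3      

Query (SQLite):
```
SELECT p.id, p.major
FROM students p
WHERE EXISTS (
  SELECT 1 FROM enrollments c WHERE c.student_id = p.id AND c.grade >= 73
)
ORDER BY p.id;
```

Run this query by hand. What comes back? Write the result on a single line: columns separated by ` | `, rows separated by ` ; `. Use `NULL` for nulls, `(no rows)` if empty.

2 | Biology ; 3 | Econ ; 5 | Econ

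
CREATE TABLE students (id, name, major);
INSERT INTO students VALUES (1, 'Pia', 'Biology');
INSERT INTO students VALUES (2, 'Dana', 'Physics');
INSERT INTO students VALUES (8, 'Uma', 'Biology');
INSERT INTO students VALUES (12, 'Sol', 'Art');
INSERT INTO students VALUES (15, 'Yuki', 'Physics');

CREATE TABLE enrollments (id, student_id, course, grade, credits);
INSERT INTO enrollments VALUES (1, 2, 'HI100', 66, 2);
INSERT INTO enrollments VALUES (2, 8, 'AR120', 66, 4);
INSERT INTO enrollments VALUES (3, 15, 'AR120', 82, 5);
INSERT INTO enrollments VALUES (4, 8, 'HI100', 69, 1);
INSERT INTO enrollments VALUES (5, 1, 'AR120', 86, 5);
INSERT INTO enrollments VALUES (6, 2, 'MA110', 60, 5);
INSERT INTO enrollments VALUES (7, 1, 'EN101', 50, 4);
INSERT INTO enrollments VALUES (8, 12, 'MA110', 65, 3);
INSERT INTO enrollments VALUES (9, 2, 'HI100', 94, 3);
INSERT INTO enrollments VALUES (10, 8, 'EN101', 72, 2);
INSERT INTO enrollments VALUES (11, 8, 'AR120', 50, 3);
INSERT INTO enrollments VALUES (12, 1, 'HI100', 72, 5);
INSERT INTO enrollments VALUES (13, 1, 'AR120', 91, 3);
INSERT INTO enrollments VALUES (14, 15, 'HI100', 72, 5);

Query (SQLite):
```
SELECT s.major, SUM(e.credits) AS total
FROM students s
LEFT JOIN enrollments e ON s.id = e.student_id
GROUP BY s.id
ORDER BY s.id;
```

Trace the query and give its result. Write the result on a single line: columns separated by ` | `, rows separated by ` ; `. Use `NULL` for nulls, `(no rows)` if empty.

Biology | 17 ; Physics | 10 ; Biology | 10 ; Art | 3 ; Physics | 10

LEFT JOIN keeps every students row; unmatched ones get NULL for enrollments columns.
Group by students.id and compute SUM(e.credits). SUM over an all-NULL group is NULL.
  1: ids {5, 7, 12, 13} → SUM(e.credits)=17
  2: ids {1, 6, 9} → SUM(e.credits)=10
  8: ids {2, 4, 10, 11} → SUM(e.credits)=10
  12: ids {8} → SUM(e.credits)=3
  15: ids {3, 14} → SUM(e.credits)=10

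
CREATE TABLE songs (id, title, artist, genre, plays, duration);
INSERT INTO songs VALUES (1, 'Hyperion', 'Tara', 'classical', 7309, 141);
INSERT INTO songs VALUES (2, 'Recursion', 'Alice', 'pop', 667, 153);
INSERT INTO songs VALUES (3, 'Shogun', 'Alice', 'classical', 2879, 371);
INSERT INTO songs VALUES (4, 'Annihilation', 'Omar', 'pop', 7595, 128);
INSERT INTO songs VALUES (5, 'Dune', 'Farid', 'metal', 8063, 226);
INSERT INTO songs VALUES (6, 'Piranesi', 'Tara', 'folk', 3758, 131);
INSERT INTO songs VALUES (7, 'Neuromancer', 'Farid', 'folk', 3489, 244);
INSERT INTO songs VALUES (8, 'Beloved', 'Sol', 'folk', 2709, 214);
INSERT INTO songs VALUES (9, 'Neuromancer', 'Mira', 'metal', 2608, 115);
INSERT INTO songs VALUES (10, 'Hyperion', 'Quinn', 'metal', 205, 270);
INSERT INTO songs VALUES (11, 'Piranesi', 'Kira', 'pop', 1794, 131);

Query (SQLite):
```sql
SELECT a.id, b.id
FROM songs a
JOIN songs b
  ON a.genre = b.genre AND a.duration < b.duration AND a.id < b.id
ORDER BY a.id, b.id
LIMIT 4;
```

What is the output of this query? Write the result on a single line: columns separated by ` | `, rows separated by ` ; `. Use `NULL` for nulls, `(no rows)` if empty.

Pairs (a,b) with same genre, a.duration < b.duration, a.id < b.id.
genre groups: classical:{1,3} folk:{6,7,8} metal:{5,9,10} pop:{2,4,11}
Ordered by (a.id, b.id); first 4.

1 | 3 ; 4 | 11 ; 5 | 10 ; 6 | 7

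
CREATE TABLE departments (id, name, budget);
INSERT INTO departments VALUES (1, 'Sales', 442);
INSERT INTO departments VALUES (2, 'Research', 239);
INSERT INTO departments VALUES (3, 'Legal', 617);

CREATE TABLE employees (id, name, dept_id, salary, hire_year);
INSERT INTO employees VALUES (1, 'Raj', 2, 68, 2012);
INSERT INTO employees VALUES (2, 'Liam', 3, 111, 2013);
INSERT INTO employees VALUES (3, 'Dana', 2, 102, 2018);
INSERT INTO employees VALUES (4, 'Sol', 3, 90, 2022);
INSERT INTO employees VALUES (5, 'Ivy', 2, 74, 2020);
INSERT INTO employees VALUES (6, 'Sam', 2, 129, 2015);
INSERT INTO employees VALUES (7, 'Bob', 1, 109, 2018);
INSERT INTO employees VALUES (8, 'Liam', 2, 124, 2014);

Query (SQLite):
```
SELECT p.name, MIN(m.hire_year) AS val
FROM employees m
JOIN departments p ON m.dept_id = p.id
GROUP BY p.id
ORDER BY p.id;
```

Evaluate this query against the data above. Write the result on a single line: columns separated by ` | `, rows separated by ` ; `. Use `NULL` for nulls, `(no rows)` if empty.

Join each employees row to its departments via dept_id.
Group joined rows by departments.id; compute MIN(m.hire_year) per group.
  1: ids {7} → MIN(m.hire_year)=2018
  2: ids {1, 3, 5, 6, 8} → MIN(m.hire_year)=2012
  3: ids {2, 4} → MIN(m.hire_year)=2013

Sales | 2018 ; Research | 2012 ; Legal | 2013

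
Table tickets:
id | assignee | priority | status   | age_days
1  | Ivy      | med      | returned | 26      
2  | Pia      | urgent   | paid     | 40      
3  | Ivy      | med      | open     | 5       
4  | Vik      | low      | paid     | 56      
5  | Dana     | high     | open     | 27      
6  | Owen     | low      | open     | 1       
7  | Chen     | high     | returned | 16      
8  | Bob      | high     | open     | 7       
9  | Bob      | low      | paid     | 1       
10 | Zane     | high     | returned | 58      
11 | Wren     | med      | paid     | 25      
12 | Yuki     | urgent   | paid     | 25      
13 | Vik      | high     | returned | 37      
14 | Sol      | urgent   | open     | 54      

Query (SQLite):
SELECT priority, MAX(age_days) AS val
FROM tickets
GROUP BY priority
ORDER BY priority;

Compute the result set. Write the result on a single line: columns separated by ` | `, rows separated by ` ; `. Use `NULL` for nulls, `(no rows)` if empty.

Partition tickets by priority; compute MAX(age_days) within each group.
  high: ids {5, 7, 8, 10, 13} → MAX(age_days)=58
  low: ids {4, 6, 9} → MAX(age_days)=56
  med: ids {1, 3, 11} → MAX(age_days)=26
  urgent: ids {2, 12, 14} → MAX(age_days)=54

high | 58 ; low | 56 ; med | 26 ; urgent | 54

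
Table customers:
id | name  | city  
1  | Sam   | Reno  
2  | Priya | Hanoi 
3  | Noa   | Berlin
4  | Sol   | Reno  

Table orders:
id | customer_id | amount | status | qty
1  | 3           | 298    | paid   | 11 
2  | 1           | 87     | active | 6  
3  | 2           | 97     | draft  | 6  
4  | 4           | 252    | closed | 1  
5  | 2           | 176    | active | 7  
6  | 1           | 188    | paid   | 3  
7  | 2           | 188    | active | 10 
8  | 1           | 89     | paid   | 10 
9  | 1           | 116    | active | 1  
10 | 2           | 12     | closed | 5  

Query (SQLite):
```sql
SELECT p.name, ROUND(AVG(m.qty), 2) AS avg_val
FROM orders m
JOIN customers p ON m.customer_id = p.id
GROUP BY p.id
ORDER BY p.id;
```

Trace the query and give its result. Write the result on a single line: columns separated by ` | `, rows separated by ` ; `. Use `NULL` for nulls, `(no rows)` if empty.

Join each orders row to its customers via customer_id.
Group joined rows by customers.id; compute ROUND(AVG(m.qty), 2) per group.
  1: ids {2, 6, 8, 9} → ROUND(AVG(m.qty), 2)=5
  2: ids {3, 5, 7, 10} → ROUND(AVG(m.qty), 2)=7
  3: ids {1} → ROUND(AVG(m.qty), 2)=11
  4: ids {4} → ROUND(AVG(m.qty), 2)=1

Sam | 5 ; Priya | 7 ; Noa | 11 ; Sol | 1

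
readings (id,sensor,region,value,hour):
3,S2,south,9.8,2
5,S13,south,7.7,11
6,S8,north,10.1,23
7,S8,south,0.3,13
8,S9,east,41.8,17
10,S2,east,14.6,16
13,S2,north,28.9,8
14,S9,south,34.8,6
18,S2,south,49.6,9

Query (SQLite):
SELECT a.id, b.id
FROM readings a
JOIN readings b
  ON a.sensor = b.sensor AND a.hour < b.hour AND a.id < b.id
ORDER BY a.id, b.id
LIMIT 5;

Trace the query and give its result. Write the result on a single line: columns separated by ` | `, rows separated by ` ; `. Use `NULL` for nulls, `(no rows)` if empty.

3 | 10 ; 3 | 13 ; 3 | 18 ; 13 | 18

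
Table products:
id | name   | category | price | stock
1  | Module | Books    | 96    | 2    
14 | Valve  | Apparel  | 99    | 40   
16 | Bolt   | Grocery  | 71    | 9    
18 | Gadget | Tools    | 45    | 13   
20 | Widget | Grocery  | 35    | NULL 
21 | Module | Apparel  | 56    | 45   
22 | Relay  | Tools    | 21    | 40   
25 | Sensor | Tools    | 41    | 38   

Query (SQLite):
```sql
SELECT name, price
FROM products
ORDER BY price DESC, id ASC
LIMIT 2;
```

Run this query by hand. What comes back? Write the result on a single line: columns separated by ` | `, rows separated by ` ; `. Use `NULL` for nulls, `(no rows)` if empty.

Sort by price desc, tiebreak id asc: (99, id=14), (96, id=1), (71, id=16), (56, id=21), (45, id=18) …. Take first 2.

Valve | 99 ; Module | 96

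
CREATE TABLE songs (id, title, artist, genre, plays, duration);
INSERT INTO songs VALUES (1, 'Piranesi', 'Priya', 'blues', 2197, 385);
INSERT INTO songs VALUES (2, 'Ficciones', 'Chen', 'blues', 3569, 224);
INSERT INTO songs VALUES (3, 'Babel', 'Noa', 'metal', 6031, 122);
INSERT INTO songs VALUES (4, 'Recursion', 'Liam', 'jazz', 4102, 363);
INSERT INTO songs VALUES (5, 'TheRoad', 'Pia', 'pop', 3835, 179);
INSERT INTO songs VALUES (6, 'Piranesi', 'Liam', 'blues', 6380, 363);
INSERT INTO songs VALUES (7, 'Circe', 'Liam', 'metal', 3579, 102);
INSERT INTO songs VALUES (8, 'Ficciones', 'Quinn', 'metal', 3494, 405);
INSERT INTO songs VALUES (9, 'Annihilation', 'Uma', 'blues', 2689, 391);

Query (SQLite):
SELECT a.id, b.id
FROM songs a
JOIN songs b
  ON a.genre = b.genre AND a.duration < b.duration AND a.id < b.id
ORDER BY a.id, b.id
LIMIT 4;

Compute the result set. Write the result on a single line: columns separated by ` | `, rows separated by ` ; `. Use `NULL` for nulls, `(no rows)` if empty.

1 | 9 ; 2 | 6 ; 2 | 9 ; 3 | 8

Pairs (a,b) with same genre, a.duration < b.duration, a.id < b.id.
genre groups: blues:{1,2,6,9} jazz:{4} metal:{3,7,8} pop:{5}
Ordered by (a.id, b.id); first 4.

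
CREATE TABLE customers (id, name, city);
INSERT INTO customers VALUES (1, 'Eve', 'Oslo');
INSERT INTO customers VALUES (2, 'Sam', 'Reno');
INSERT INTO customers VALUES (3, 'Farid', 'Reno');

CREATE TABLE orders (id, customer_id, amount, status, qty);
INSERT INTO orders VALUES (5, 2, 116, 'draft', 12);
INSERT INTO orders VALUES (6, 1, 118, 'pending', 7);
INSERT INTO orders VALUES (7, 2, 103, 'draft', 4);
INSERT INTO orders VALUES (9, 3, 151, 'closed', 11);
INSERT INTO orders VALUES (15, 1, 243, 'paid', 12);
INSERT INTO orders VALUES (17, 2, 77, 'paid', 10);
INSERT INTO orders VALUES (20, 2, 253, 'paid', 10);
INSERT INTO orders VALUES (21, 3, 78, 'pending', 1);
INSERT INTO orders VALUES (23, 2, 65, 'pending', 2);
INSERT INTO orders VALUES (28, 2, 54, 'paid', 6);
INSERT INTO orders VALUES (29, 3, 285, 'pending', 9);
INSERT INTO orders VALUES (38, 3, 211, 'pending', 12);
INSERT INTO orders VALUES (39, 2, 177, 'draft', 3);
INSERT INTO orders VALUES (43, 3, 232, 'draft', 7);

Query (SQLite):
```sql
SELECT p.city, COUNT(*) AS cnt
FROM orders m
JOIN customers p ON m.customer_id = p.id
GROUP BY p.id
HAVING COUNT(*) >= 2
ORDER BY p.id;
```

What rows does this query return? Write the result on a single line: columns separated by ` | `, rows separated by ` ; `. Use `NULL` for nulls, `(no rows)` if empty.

Oslo | 2 ; Reno | 7 ; Reno | 5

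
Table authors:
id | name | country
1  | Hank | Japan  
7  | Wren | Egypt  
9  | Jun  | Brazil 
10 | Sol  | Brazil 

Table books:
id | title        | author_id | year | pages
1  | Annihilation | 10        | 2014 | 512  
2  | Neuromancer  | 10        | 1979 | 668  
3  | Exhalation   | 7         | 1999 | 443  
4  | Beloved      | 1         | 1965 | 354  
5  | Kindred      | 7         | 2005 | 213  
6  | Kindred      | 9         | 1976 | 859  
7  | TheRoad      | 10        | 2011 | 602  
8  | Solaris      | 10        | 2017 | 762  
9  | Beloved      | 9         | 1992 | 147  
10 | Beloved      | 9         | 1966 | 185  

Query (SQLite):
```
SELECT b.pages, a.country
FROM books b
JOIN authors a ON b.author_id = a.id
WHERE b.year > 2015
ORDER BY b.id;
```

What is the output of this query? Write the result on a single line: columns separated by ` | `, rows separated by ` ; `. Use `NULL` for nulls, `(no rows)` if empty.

762 | Brazil

Each books row matches the authors row where author_id = authors.id.
Then keep rows with b.year > 2015.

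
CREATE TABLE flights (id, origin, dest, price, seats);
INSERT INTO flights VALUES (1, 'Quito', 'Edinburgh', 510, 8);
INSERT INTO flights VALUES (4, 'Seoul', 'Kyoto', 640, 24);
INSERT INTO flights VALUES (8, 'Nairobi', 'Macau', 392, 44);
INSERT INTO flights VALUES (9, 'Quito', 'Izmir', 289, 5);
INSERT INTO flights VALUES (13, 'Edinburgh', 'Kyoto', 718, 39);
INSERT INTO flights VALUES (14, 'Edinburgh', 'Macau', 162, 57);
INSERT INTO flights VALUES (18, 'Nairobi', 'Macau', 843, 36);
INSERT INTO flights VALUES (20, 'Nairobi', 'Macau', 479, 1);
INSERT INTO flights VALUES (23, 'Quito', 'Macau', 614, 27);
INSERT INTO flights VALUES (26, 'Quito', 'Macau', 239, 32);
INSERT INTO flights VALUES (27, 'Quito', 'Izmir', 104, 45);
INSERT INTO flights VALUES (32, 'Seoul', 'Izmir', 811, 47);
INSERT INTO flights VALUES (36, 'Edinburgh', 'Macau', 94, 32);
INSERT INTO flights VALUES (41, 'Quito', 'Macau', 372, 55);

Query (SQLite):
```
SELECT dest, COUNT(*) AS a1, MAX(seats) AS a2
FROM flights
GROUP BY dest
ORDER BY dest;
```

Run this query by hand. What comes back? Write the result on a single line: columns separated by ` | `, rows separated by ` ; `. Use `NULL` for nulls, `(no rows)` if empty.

Edinburgh | 1 | 8 ; Izmir | 3 | 47 ; Kyoto | 2 | 39 ; Macau | 8 | 57

Group flights by dest.
Per group compute: COUNT(*), MAX(seats).
  Edinburgh: ids {1} → COUNT(*)=1, MAX(seats)=8
  Izmir: ids {9, 27, 32} → COUNT(*)=3, MAX(seats)=47
  Kyoto: ids {4, 13} → COUNT(*)=2, MAX(seats)=39
  Macau: ids {8, 14, 18, 20, 23, 26, 36, 41} → COUNT(*)=8, MAX(seats)=57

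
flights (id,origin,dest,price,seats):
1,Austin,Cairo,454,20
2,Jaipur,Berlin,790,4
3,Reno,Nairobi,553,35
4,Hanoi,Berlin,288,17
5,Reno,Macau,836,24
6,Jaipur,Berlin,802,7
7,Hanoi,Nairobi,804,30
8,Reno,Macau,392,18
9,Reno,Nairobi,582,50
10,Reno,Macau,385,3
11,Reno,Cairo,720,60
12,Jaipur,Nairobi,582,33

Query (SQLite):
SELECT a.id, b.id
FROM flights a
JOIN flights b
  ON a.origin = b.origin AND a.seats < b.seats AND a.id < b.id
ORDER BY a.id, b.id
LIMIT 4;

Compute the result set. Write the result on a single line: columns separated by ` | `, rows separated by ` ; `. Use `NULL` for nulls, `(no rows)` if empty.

2 | 6 ; 2 | 12 ; 3 | 9 ; 3 | 11

Pairs (a,b) with same origin, a.seats < b.seats, a.id < b.id.
origin groups: Austin:{1} Hanoi:{4,7} Jaipur:{2,6,12} Reno:{3,5,8,9,10,11}
Ordered by (a.id, b.id); first 4.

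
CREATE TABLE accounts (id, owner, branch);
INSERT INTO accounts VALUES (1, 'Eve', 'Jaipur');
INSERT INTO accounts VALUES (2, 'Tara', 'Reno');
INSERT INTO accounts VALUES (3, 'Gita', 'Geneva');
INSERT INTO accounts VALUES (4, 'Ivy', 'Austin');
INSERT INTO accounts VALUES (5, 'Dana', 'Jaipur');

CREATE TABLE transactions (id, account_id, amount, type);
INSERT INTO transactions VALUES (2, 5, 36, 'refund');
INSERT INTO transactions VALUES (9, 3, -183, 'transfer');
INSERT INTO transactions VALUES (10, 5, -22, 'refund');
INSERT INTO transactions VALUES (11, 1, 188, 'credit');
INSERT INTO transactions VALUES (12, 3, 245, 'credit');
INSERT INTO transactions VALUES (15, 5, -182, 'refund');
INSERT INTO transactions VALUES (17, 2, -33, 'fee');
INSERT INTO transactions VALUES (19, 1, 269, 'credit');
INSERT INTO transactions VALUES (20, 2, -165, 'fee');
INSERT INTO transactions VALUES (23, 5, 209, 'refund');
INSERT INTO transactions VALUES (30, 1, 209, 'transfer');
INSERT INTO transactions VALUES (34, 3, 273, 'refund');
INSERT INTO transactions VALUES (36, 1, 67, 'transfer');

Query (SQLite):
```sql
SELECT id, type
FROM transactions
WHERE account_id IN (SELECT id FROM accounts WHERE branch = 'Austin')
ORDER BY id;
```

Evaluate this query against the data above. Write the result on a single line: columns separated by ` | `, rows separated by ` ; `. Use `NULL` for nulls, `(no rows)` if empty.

Inner query: accounts.id where branch = 'Austin'.
Outer: keep transactions rows whose account_id is in that set.
Inner query → {4}

(no rows)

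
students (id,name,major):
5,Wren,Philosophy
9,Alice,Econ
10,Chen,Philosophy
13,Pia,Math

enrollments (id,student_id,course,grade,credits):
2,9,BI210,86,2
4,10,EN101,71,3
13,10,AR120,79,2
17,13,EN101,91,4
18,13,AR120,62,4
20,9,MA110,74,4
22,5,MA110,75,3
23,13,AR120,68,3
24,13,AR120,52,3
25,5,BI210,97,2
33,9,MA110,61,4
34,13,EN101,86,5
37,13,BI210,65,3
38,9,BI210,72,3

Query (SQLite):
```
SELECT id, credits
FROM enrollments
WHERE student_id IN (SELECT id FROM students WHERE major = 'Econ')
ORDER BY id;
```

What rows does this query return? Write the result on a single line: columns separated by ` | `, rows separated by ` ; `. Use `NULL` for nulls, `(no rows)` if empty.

Inner query: students.id where major = 'Econ'.
Outer: keep enrollments rows whose student_id is in that set.
Inner query → {9}

2 | 2 ; 20 | 4 ; 33 | 4 ; 38 | 3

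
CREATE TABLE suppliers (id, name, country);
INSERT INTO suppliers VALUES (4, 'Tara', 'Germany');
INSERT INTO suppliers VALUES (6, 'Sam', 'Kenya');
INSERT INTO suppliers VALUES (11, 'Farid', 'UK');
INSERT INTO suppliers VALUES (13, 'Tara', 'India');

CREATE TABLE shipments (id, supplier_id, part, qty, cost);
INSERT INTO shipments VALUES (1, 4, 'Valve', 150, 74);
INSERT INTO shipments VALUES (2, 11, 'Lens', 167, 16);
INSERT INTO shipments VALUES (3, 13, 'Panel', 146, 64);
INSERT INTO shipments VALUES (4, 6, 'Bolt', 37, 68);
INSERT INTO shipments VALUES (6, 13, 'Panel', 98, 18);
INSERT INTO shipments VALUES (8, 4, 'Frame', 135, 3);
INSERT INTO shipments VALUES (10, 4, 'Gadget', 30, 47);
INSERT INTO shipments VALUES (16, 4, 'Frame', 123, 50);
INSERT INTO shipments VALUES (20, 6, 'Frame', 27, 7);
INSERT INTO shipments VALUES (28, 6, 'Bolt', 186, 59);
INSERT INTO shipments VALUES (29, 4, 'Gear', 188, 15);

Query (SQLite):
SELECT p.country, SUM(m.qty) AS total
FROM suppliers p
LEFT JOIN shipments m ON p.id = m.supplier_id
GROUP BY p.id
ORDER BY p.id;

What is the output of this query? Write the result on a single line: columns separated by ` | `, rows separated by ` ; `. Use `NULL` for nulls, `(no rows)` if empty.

Germany | 626 ; Kenya | 250 ; UK | 167 ; India | 244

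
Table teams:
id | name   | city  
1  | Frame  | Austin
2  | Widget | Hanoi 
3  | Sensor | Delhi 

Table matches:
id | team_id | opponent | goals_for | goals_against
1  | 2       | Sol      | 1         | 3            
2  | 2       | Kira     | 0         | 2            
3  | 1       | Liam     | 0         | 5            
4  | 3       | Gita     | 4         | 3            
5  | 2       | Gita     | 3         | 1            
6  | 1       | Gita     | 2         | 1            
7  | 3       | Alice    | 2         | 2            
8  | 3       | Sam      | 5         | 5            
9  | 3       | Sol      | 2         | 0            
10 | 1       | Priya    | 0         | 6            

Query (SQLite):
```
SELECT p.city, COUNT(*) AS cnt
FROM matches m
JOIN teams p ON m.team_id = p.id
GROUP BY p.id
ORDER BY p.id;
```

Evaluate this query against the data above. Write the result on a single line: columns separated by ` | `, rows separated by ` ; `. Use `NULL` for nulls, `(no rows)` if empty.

Austin | 3 ; Hanoi | 3 ; Delhi | 4

Join each matches row to its teams via team_id.
Group joined rows by teams.id; compute COUNT(*) per group.
  1: ids {3, 6, 10} → COUNT(*)=3
  2: ids {1, 2, 5} → COUNT(*)=3
  3: ids {4, 7, 8, 9} → COUNT(*)=4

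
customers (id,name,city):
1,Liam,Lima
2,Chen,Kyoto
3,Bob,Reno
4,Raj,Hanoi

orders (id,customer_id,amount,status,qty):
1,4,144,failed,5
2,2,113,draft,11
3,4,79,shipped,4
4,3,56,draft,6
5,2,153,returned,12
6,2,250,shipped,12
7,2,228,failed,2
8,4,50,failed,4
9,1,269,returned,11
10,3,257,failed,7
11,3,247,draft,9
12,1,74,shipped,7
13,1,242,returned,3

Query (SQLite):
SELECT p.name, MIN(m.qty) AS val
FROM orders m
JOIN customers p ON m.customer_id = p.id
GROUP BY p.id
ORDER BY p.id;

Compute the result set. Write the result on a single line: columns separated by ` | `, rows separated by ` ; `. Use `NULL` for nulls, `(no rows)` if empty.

Liam | 3 ; Chen | 2 ; Bob | 6 ; Raj | 4

Join each orders row to its customers via customer_id.
Group joined rows by customers.id; compute MIN(m.qty) per group.
  1: ids {9, 12, 13} → MIN(m.qty)=3
  2: ids {2, 5, 6, 7} → MIN(m.qty)=2
  3: ids {4, 10, 11} → MIN(m.qty)=6
  4: ids {1, 3, 8} → MIN(m.qty)=4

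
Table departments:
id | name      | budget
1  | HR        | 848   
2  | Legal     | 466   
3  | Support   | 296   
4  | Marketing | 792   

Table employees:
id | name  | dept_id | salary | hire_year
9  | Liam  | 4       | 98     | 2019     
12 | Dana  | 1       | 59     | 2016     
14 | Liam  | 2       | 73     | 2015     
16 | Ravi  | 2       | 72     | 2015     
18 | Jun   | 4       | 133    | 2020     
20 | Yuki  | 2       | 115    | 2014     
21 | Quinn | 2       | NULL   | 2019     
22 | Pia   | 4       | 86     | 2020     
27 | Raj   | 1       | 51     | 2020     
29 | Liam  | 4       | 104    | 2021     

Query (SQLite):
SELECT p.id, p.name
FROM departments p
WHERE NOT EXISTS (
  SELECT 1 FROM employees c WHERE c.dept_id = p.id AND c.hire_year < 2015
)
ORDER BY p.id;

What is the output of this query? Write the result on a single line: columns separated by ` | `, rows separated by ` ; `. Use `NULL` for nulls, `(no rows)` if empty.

1 | HR ; 3 | Support ; 4 | Marketing

For each departments row, check whether any employees with matching dept_id has hire_year < 2015.
Keep rows where that is false.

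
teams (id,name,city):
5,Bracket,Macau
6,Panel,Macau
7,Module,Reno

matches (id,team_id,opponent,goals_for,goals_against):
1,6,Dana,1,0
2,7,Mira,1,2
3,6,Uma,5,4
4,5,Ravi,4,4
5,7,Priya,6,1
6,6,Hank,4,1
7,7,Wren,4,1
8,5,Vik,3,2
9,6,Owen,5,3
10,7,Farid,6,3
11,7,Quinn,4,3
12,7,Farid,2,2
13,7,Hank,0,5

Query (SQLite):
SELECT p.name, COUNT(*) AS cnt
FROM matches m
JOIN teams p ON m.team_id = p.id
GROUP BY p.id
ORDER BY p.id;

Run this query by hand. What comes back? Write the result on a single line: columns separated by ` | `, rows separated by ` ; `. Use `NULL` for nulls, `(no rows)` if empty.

Bracket | 2 ; Panel | 4 ; Module | 7

Join each matches row to its teams via team_id.
Group joined rows by teams.id; compute COUNT(*) per group.
  5: ids {4, 8} → COUNT(*)=2
  6: ids {1, 3, 6, 9} → COUNT(*)=4
  7: ids {2, 5, 7, 10, 11, 12, 13} → COUNT(*)=7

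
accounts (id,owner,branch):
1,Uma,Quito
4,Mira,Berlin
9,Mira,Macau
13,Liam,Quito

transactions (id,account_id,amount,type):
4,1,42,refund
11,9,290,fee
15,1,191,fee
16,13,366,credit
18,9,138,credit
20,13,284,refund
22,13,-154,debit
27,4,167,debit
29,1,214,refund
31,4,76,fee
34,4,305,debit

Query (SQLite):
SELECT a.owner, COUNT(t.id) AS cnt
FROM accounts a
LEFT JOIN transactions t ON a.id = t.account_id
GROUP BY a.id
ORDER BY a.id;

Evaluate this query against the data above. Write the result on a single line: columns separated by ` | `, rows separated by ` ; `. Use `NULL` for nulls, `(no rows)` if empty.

Uma | 3 ; Mira | 3 ; Mira | 2 ; Liam | 3

LEFT JOIN keeps every accounts row; unmatched ones get NULL for transactions columns.
Group by accounts.id and compute COUNT(t.id). COUNT(col) of an all-NULL group is 0.
  1: ids {4, 15, 29} → COUNT(t.id)=3
  4: ids {27, 31, 34} → COUNT(t.id)=3
  9: ids {11, 18} → COUNT(t.id)=2
  13: ids {16, 20, 22} → COUNT(t.id)=3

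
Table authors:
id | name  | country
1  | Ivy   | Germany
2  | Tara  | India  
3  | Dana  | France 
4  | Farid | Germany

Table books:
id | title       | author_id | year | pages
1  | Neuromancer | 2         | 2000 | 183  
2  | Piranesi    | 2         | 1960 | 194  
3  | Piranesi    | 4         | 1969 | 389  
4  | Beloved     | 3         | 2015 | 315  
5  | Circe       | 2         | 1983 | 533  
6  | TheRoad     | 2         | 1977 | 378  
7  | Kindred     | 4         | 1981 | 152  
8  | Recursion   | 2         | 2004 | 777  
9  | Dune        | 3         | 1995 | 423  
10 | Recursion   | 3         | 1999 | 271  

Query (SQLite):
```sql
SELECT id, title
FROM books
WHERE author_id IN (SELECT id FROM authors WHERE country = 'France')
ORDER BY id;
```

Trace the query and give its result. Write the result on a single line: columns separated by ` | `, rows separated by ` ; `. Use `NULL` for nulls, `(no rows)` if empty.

4 | Beloved ; 9 | Dune ; 10 | Recursion

Inner query: authors.id where country = 'France'.
Outer: keep books rows whose author_id is in that set.
Inner query → {3}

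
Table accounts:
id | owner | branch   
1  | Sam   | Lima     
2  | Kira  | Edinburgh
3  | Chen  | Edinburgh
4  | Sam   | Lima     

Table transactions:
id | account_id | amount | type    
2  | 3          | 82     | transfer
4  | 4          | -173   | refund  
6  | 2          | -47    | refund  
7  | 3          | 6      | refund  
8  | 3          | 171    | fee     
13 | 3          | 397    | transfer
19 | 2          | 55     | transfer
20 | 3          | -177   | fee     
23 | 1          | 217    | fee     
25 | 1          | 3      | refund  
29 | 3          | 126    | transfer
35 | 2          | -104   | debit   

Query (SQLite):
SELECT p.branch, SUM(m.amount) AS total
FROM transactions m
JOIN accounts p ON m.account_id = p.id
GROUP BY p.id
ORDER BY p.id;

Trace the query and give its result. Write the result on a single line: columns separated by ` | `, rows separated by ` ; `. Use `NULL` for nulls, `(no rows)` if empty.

Lima | 220 ; Edinburgh | -96 ; Edinburgh | 605 ; Lima | -173

Join each transactions row to its accounts via account_id.
Group joined rows by accounts.id; compute SUM(m.amount) per group.
  1: ids {23, 25} → SUM(m.amount)=220
  2: ids {6, 19, 35} → SUM(m.amount)=-96
  3: ids {2, 7, 8, 13, 20, 29} → SUM(m.amount)=605
  4: ids {4} → SUM(m.amount)=-173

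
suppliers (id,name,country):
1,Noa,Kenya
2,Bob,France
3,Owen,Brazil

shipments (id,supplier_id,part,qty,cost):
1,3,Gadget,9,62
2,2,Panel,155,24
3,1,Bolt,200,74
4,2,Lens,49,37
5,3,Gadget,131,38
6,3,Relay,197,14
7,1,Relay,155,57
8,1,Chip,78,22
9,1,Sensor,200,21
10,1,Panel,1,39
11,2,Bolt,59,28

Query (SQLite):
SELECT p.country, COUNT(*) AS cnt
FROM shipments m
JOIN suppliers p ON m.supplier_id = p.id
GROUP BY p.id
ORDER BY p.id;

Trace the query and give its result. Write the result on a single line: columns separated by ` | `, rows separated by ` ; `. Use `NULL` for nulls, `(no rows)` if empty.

Kenya | 5 ; France | 3 ; Brazil | 3

Join each shipments row to its suppliers via supplier_id.
Group joined rows by suppliers.id; compute COUNT(*) per group.
  1: ids {3, 7, 8, 9, 10} → COUNT(*)=5
  2: ids {2, 4, 11} → COUNT(*)=3
  3: ids {1, 5, 6} → COUNT(*)=3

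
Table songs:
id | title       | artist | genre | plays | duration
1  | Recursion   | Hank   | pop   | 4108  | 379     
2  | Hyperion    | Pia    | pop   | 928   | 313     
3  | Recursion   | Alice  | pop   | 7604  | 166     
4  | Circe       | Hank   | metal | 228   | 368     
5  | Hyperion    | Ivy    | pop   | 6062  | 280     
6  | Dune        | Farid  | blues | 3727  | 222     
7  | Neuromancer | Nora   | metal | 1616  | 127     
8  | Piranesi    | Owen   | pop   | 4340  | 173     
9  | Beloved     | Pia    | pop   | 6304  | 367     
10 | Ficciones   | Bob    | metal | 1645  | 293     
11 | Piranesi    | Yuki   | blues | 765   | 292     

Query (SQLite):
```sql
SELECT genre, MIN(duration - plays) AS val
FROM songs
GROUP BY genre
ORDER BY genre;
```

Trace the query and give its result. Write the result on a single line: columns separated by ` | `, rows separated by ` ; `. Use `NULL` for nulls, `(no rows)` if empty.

blues | -3505 ; metal | -1489 ; pop | -7438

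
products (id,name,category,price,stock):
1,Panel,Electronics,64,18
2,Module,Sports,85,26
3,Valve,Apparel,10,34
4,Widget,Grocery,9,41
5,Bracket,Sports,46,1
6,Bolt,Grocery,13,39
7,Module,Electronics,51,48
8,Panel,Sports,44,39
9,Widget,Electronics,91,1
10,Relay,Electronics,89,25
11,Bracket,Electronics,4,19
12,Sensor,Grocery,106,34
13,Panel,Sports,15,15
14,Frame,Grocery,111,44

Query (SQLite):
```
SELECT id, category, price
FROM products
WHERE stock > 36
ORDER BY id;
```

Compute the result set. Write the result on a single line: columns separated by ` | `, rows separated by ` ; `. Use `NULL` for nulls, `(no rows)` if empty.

4 | Grocery | 9 ; 6 | Grocery | 13 ; 7 | Electronics | 51 ; 8 | Sports | 44 ; 14 | Grocery | 111

stock > 36: ids {4, 6, 7, 8, 14}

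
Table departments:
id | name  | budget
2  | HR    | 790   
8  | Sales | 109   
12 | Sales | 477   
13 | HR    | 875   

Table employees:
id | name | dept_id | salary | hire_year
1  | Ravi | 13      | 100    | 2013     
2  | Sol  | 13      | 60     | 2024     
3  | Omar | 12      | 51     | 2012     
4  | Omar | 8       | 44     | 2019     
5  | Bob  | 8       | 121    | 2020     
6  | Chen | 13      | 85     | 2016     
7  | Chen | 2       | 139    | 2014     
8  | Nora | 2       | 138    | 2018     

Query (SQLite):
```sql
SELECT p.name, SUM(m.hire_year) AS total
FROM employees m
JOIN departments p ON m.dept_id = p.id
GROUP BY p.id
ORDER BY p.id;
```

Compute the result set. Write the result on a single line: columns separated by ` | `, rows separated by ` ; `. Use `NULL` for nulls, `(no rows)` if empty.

HR | 4032 ; Sales | 4039 ; Sales | 2012 ; HR | 6053

Join each employees row to its departments via dept_id.
Group joined rows by departments.id; compute SUM(m.hire_year) per group.
  2: ids {7, 8} → SUM(m.hire_year)=4032
  8: ids {4, 5} → SUM(m.hire_year)=4039
  12: ids {3} → SUM(m.hire_year)=2012
  13: ids {1, 2, 6} → SUM(m.hire_year)=6053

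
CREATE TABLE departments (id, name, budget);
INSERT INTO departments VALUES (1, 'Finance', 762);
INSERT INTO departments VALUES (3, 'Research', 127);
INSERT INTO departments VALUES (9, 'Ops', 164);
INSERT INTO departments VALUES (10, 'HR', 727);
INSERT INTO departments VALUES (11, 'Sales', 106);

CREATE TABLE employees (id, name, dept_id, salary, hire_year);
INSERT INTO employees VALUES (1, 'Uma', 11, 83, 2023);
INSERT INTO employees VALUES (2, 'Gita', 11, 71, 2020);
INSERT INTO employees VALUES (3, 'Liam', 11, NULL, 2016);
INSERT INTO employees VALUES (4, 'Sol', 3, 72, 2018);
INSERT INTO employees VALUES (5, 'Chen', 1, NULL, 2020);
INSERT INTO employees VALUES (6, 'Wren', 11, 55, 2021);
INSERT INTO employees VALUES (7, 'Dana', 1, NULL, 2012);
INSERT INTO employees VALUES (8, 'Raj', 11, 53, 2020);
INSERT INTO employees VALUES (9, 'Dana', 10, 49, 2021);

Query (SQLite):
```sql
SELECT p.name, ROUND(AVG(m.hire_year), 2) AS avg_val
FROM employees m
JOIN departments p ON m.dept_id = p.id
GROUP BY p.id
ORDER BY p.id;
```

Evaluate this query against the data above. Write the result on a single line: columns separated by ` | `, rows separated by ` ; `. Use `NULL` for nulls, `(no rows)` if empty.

Finance | 2016 ; Research | 2018 ; HR | 2021 ; Sales | 2020

Join each employees row to its departments via dept_id.
Group joined rows by departments.id; compute ROUND(AVG(m.hire_year), 2) per group.
  1: ids {5, 7} → ROUND(AVG(m.hire_year), 2)=2016
  3: ids {4} → ROUND(AVG(m.hire_year), 2)=2018
  10: ids {9} → ROUND(AVG(m.hire_year), 2)=2021
  11: ids {1, 2, 3, 6, 8} → ROUND(AVG(m.hire_year), 2)=2020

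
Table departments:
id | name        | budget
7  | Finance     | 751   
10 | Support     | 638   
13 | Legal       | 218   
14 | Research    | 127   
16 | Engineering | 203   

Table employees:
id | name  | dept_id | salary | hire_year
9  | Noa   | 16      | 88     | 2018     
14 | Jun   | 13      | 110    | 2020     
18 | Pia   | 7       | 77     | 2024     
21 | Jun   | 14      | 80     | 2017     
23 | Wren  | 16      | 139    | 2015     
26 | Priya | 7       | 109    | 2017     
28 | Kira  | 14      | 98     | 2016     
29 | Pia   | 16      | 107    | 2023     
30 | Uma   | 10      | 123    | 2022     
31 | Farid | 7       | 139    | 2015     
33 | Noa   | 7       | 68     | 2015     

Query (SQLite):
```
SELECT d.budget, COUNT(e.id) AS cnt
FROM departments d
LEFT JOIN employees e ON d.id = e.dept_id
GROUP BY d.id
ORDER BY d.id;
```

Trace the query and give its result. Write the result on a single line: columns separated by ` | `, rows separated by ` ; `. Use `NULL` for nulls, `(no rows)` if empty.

751 | 4 ; 638 | 1 ; 218 | 1 ; 127 | 2 ; 203 | 3

LEFT JOIN keeps every departments row; unmatched ones get NULL for employees columns.
Group by departments.id and compute COUNT(e.id). COUNT(col) of an all-NULL group is 0.
  7: ids {18, 26, 31, 33} → COUNT(e.id)=4
  10: ids {30} → COUNT(e.id)=1
  13: ids {14} → COUNT(e.id)=1
  14: ids {21, 28} → COUNT(e.id)=2
  16: ids {9, 23, 29} → COUNT(e.id)=3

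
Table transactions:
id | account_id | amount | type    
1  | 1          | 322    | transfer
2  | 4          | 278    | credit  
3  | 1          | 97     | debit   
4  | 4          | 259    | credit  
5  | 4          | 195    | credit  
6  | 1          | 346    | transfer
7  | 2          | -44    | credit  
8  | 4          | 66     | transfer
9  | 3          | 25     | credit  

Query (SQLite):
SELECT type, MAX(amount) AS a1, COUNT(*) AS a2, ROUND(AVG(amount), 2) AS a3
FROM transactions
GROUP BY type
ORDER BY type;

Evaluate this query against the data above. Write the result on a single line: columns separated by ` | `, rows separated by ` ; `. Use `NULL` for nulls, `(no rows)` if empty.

credit | 278 | 5 | 142.6 ; debit | 97 | 1 | 97 ; transfer | 346 | 3 | 244.67

Group transactions by type.
Per group compute: MAX(amount), COUNT(*), ROUND(AVG(amount), 2).
  credit: ids {2, 4, 5, 7, 9} → MAX(amount)=278, COUNT(*)=5, ROUND(AVG(amount), 2)=142.6
  debit: ids {3} → MAX(amount)=97, COUNT(*)=1, ROUND(AVG(amount), 2)=97
  transfer: ids {1, 6, 8} → MAX(amount)=346, COUNT(*)=3, ROUND(AVG(amount), 2)=244.67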